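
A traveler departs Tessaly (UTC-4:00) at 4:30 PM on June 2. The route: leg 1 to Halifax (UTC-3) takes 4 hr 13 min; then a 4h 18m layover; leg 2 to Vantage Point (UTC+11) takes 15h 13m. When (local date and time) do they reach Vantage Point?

7:14 AM on June 4

Convert departure to UTC: 4:30 PM + 4:00 = 8:30 PM UTC on Jun 2.
Add 4 hours 13 minutes leg 1 → 12:43 AM UTC (Jun 3).
Add 4 hours 18 minutes layover in Halifax → 5:01 AM UTC.
Add 15 hours and 13 minutes leg 2 → 8:14 PM UTC.
Vantage Point is UTC+11:00, so local arrival = 8:14 PM + 11:00 = 7:14 AM on Jun 4.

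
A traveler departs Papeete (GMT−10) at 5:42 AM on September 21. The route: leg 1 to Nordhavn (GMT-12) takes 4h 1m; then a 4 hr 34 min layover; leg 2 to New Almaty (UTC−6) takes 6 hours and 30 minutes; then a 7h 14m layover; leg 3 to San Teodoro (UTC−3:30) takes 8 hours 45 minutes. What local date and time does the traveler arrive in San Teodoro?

Convert departure to UTC: 5:42 AM + 10:00 = 3:42 PM UTC on Sep 21.
Add 4 hours and 1 minute leg 1 → 7:43 PM UTC.
Add 4 hours and 34 minutes layover in Nordhavn → 12:17 AM UTC (Sep 22).
Add 6 hours 30 minutes leg 2 → 6:47 AM UTC.
Add 7 hours 14 minutes layover in New Almaty → 2:01 PM UTC.
Add 8 hours and 45 minutes leg 3 → 10:46 PM UTC.
San Teodoro is UTC−3:30, so local arrival = 10:46 PM − 3:30 = 7:16 PM on Sep 22.

7:16 PM on Sep 22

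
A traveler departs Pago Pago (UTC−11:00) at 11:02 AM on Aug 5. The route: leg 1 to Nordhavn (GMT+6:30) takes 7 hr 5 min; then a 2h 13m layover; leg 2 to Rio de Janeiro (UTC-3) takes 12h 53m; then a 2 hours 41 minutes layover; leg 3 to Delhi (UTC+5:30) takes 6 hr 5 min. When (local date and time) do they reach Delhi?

Convert departure to UTC: 11:02 AM + 11:00 = 10:02 PM UTC on Aug 5.
Add 7 hours and 5 minutes leg 1 → 5:07 AM UTC (Aug 6).
Add 2 hours 13 minutes layover in Nordhavn → 7:20 AM UTC.
Add 12 hours and 53 minutes leg 2 → 8:13 PM UTC.
Add 2 hours 41 minutes layover in Rio de Janeiro → 10:54 PM UTC.
Add 6 hours 5 minutes leg 3 → 4:59 AM UTC (Aug 7).
Delhi is UTC+5:30, so local arrival = 4:59 AM + 5:30 = 10:29 AM on Aug 7.

10:29 AM on August 7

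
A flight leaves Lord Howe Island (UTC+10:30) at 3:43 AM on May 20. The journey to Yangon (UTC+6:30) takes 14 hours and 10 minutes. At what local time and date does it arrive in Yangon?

1:53 PM on May 20

Convert departure to UTC: 3:43 AM − 10:30 = 5:13 PM UTC on May 19.
Add 14 hours 10 minutes travel time → 7:23 AM UTC (May 20).
Yangon is UTC+6:30, so local arrival = 7:23 AM + 6:30 = 1:53 PM on May 20.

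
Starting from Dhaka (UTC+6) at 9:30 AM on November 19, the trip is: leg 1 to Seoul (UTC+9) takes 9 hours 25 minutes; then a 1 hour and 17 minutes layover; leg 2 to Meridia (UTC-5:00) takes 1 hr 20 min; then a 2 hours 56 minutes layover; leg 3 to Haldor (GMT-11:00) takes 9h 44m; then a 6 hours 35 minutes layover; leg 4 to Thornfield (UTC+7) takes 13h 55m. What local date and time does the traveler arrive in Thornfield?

7:42 AM on November 21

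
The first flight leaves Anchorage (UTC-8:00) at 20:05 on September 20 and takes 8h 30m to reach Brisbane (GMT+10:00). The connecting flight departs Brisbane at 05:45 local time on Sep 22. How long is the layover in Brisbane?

7 hours 10 minutes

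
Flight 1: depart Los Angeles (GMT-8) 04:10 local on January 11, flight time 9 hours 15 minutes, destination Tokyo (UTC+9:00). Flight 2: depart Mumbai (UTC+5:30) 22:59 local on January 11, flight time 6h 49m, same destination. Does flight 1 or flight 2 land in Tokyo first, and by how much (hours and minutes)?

the first, by 2 hours 53 minutes

Flight 1 in UTC: 04:10 + 8:00 = 12:10 on Jan 11.
+9 hours 15 minutes → arrive 21:25 UTC on Jan 11.
Flight 2 in UTC: 22:59 − 5:30 = 17:29 on Jan 11.
+6 hours 49 minutes → arrive 00:18 UTC on Jan 12.
Flight 1 lands earlier by 2 hours 53 minutes.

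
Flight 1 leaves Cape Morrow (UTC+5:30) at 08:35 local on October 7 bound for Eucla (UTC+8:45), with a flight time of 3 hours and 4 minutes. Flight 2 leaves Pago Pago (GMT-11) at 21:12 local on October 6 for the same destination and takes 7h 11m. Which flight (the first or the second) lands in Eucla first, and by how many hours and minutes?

the first, by 9 hours 14 minutes

Flight 1 in UTC: 08:35 − 5:30 = 03:05 on Oct 7.
+3 hours and 4 minutes → arrive 06:09 UTC on Oct 7.
Flight 2 in UTC: 21:12 + 11:00 = 08:12 on Oct 7.
+7 hours and 11 minutes → arrive 15:23 UTC on Oct 7.
Flight 1 lands earlier by 9 hours 14 minutes.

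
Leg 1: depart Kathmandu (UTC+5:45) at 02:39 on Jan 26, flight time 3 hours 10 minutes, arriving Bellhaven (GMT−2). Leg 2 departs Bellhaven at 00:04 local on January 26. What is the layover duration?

2 hours

Convert departure to UTC: 02:39 − 5:45 = 20:54 UTC on Jan 25.
Add 3 hours 10 minutes flight time → 00:04 UTC (Jan 26).
Bellhaven is UTC−2:00, so local arrival = 00:04 − 2:00 = 22:04 on Jan 25.
Layover = 00:04 − 22:04 (+1 day) = 2 hours.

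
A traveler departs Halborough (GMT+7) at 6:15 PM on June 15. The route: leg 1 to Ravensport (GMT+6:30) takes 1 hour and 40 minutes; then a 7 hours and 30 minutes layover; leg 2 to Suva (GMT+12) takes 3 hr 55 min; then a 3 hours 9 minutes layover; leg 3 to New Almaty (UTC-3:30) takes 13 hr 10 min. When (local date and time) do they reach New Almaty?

Convert departure to UTC: 6:15 PM − 7:00 = 11:15 AM UTC on Jun 15.
Add 1 hour 40 minutes leg 1 → 12:55 PM UTC.
Add 7 hours and 30 minutes layover in Ravensport → 8:25 PM UTC.
Add 3 hours and 55 minutes leg 2 → 12:20 AM UTC (Jun 16).
Add 3 hours 9 minutes layover in Suva → 3:29 AM UTC.
Add 13 hours 10 minutes leg 3 → 4:39 PM UTC.
New Almaty is UTC−3:30, so local arrival = 4:39 PM − 3:30 = 1:09 PM on Jun 16.

1:09 PM on Jun 16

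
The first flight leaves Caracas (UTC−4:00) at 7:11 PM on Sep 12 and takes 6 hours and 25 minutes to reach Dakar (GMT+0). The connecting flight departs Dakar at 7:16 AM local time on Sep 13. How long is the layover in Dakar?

Convert departure to UTC: 7:11 PM + 4:00 = 11:11 PM UTC on Sep 12.
Add 6 hours and 25 minutes flight time → 5:36 AM UTC (Sep 13).
Dakar is UTC+0, so local arrival is the same: 5:36 AM on Sep 13.
Layover = 7:16 AM − 5:36 AM = 1 hour 40 minutes.

1 hour 40 minutes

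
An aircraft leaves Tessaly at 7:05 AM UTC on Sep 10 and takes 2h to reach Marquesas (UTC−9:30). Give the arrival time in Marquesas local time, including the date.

11:35 PM on Sep 9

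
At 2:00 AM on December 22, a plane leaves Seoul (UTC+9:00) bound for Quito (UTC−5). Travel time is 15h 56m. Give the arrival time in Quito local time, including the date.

Convert departure to UTC: 2:00 AM − 9:00 = 5:00 PM UTC on Dec 21.
Add 15 hours 56 minutes travel time → 8:56 AM UTC (Dec 22).
Quito is UTC−5:00, so local arrival = 8:56 AM − 5:00 = 3:56 AM on Dec 22.

3:56 AM on Dec 22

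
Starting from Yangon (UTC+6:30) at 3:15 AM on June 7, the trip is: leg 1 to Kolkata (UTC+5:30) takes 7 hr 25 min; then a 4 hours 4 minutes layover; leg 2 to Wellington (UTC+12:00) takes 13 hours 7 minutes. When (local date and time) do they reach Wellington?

9:21 AM on Jun 8

Convert departure to UTC: 3:15 AM − 6:30 = 8:45 PM UTC on Jun 6.
Add 7 hours and 25 minutes leg 1 → 4:10 AM UTC (Jun 7).
Add 4 hours and 4 minutes layover in Kolkata → 8:14 AM UTC.
Add 13 hours 7 minutes leg 2 → 9:21 PM UTC.
Wellington is UTC+12:00, so local arrival = 9:21 PM + 12:00 = 9:21 AM on Jun 8.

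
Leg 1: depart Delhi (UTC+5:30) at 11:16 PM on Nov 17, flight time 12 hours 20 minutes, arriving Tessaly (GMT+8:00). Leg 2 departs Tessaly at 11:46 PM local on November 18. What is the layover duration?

9 hours 40 minutes

Convert departure to UTC: 11:16 PM − 5:30 = 5:46 PM UTC on Nov 17.
Add 12 hours and 20 minutes flight time → 6:06 AM UTC (Nov 18).
Tessaly is UTC+8:00, so local arrival = 6:06 AM + 8:00 = 2:06 PM on Nov 18.
Layover = 11:46 PM − 2:06 PM = 9 hours 40 minutes.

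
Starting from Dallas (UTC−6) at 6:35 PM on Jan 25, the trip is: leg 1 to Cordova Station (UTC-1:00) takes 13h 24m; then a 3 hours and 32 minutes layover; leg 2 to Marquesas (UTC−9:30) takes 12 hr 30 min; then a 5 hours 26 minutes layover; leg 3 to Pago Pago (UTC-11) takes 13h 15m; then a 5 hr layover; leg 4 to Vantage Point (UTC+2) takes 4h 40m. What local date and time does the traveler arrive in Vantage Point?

12:22 PM on January 28

Convert departure to UTC: 6:35 PM + 6:00 = 12:35 AM UTC on Jan 26.
Add 13 hours 24 minutes leg 1 → 1:59 PM UTC.
Add 3 hours 32 minutes layover in Cordova Station → 5:31 PM UTC.
Add 12 hours 30 minutes leg 2 → 6:01 AM UTC (Jan 27).
Add 5 hours and 26 minutes layover in Marquesas → 11:27 AM UTC.
Add 13 hours 15 minutes leg 3 → 12:42 AM UTC (Jan 28).
Add 5 hours layover in Pago Pago → 5:42 AM UTC.
Add 4 hours 40 minutes leg 4 → 10:22 AM UTC.
Vantage Point is UTC+2:00, so local arrival = 10:22 AM + 2:00 = 12:22 PM on Jan 28.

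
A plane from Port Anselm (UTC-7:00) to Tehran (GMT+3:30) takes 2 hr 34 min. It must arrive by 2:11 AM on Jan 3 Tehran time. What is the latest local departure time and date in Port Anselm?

1:07 PM on January 2

Target arrival in UTC: 2:11 AM − 3:30 = 10:41 PM on Jan 2.
Subtract 2 hours and 34 minutes → departure 8:07 PM UTC on Jan 2.
Port Anselm is UTC−7:00: 8:07 PM − 7:00 = 1:07 PM on Jan 2.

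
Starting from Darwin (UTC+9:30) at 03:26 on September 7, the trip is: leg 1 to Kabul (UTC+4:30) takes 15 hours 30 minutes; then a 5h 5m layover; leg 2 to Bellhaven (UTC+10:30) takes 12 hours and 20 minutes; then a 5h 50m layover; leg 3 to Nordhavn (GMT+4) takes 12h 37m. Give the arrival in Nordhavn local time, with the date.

01:18 on Sep 9

Convert departure to UTC: 03:26 − 9:30 = 17:56 UTC on Sep 6.
Add 15 hours 30 minutes leg 1 → 09:26 UTC (Sep 7).
Add 5 hours and 5 minutes layover in Kabul → 14:31 UTC.
Add 12 hours and 20 minutes leg 2 → 02:51 UTC (Sep 8).
Add 5 hours 50 minutes layover in Bellhaven → 08:41 UTC.
Add 12 hours and 37 minutes leg 3 → 21:18 UTC.
Nordhavn is UTC+4:00, so local arrival = 21:18 + 4:00 = 01:18 on Sep 9.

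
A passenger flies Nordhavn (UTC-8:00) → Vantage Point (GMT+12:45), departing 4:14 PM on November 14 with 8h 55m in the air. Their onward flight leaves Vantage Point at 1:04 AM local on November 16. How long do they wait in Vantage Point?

3 hours 10 minutes

Convert departure to UTC: 4:14 PM + 8:00 = 12:14 AM UTC on Nov 15.
Add 8 hours and 55 minutes flight time → 9:09 AM UTC.
Vantage Point is UTC+12:45, so local arrival = 9:09 AM + 12:45 = 9:54 PM on Nov 15.
Layover = 1:04 AM − 9:54 PM (+1 day) = 3 hours 10 minutes.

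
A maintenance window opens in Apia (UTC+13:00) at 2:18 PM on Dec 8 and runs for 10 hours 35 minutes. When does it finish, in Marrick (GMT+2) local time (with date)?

1:53 PM on Dec 8

Marrick is 11:00 behind Apia.
After 10 hours and 35 minutes it is 12:53 AM (Dec 9) in Apia.
Shift by the zone difference: 12:53 AM − 11:00 = 1:53 PM on Dec 8 in Marrick.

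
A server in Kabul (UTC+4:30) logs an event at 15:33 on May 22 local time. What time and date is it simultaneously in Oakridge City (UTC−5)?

06:03 on May 22

In UTC: 15:33 − 4:30 = 11:03 on May 22.
Oakridge City is UTC−5:00: 11:03 − 5:00 = 06:03 on May 22.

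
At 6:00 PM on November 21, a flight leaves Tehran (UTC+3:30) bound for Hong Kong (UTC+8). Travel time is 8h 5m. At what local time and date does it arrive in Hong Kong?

6:35 AM on November 22

Convert departure to UTC: 6:00 PM − 3:30 = 2:30 PM UTC on Nov 21.
Add 8 hours and 5 minutes travel time → 10:35 PM UTC.
Hong Kong is UTC+8:00, so local arrival = 10:35 PM + 8:00 = 6:35 AM on Nov 22.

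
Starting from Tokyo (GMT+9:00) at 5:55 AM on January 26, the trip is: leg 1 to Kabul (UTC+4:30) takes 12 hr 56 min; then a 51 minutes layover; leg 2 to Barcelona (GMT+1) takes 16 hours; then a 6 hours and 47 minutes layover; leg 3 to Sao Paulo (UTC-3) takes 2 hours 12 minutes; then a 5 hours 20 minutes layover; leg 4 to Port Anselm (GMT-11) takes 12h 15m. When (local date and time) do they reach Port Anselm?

Convert departure to UTC: 5:55 AM − 9:00 = 8:55 PM UTC on Jan 25.
Add 12 hours and 56 minutes leg 1 → 9:51 AM UTC (Jan 26).
Add 51 minutes layover in Kabul → 10:42 AM UTC.
Add 16 hours leg 2 → 2:42 AM UTC (Jan 27).
Add 6 hours and 47 minutes layover in Barcelona → 9:29 AM UTC.
Add 2 hours 12 minutes leg 3 → 11:41 AM UTC.
Add 5 hours and 20 minutes layover in Sao Paulo → 5:01 PM UTC.
Add 12 hours 15 minutes leg 4 → 5:16 AM UTC (Jan 28).
Port Anselm is UTC−11:00, so local arrival = 5:16 AM − 11:00 = 6:16 PM on Jan 27.

6:16 PM on January 27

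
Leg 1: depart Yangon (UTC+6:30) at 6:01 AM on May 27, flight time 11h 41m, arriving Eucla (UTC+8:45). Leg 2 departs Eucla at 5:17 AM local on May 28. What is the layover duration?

Convert departure to UTC: 6:01 AM − 6:30 = 11:31 PM UTC on May 26.
Add 11 hours and 41 minutes flight time → 11:12 AM UTC (May 27).
Eucla is UTC+8:45, so local arrival = 11:12 AM + 8:45 = 7:57 PM on May 27.
Layover = 5:17 AM − 7:57 PM (+1 day) = 9 hours 20 minutes.

9 hours 20 minutes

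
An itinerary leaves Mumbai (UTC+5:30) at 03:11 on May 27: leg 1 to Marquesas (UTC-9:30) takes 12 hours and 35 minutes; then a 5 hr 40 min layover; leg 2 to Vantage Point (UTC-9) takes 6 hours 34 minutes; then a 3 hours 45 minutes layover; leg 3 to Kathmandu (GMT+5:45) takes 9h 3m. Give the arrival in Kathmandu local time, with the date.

Convert departure to UTC: 03:11 − 5:30 = 21:41 UTC on May 26.
Add 12 hours and 35 minutes leg 1 → 10:16 UTC (May 27).
Add 5 hours 40 minutes layover in Marquesas → 15:56 UTC.
Add 6 hours 34 minutes leg 2 → 22:30 UTC.
Add 3 hours and 45 minutes layover in Vantage Point → 02:15 UTC (May 28).
Add 9 hours 3 minutes leg 3 → 11:18 UTC.
Kathmandu is UTC+5:45, so local arrival = 11:18 + 5:45 = 17:03 on May 28.

17:03 on May 28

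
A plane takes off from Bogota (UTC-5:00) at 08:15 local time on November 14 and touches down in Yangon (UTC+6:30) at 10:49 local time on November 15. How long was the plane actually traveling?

15 hours 4 minutes

Departure in UTC: 08:15 + 5:00 = 13:15 on Nov 14.
Arrival in UTC: 10:49 − 6:30 = 04:19 on Nov 15.
Elapsed = 04:19 − 13:15 (+1 day) = 15 hours 4 minutes.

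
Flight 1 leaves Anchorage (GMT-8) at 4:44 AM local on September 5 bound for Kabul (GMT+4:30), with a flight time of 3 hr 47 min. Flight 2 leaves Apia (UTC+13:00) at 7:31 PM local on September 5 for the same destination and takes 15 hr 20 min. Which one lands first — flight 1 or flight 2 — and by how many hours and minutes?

the first, by 5 hours 20 minutes

Flight 1 in UTC: 4:44 AM + 8:00 = 12:44 PM on Sep 5.
+3 hours 47 minutes → arrive 4:31 PM UTC on Sep 5.
Flight 2 in UTC: 7:31 PM − 13:00 = 6:31 AM on Sep 5.
+15 hours and 20 minutes → arrive 9:51 PM UTC on Sep 5.
Flight 1 lands earlier by 5 hours 20 minutes.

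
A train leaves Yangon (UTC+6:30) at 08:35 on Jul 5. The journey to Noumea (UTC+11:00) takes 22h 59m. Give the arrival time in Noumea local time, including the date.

Convert departure to UTC: 08:35 − 6:30 = 02:05 UTC on Jul 5.
Add 22 hours 59 minutes travel time → 01:04 UTC (Jul 6).
Noumea is UTC+11:00, so local arrival = 01:04 + 11:00 = 12:04 on Jul 6.

12:04 on Jul 6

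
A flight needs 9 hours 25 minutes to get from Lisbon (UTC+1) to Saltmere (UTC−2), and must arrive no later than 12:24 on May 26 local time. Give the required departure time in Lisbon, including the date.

Target arrival in UTC: 12:24 + 2:00 = 14:24 on May 26.
Subtract 9 hours and 25 minutes → departure 04:59 UTC on May 26.
Lisbon is UTC+1:00: 04:59 + 1:00 = 05:59 on May 26.

05:59 on May 26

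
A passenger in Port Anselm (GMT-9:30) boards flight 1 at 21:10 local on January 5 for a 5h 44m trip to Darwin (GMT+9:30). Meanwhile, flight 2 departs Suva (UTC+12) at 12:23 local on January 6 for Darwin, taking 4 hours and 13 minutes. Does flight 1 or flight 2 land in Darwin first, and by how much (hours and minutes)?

the second, by 7 hours 48 minutes

Flight 1 in UTC: 21:10 + 9:30 = 06:40 on Jan 6.
+5 hours and 44 minutes → arrive 12:24 UTC on Jan 6.
Flight 2 in UTC: 12:23 − 12:00 = 00:23 on Jan 6.
+4 hours and 13 minutes → arrive 04:36 UTC on Jan 6.
Flight 2 lands earlier by 7 hours 48 minutes.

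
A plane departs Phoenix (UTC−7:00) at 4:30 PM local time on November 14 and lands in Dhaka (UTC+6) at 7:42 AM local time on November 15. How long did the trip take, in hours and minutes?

Departure in UTC: 4:30 PM + 7:00 = 11:30 PM on Nov 14.
Arrival in UTC: 7:42 AM − 6:00 = 1:42 AM on Nov 15.
Elapsed = 1:42 AM − 11:30 PM (+1 day) = 2 hours 12 minutes.

2 hours 12 minutes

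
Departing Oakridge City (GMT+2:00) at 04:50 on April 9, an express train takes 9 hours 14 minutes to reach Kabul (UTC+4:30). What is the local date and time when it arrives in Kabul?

16:34 on Apr 9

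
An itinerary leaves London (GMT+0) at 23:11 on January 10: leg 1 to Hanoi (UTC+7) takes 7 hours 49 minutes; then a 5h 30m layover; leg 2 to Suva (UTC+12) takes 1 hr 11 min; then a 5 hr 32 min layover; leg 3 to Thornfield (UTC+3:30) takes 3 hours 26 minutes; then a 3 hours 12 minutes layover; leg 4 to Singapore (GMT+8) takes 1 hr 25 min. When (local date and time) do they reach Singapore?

11:16 on Jan 12

London is at UTC+0, so departure is already 23:11 UTC on Jan 10.
Add 7 hours and 49 minutes leg 1 → 07:00 UTC (Jan 11).
Add 5 hours 30 minutes layover in Hanoi → 12:30 UTC.
Add 1 hour and 11 minutes leg 2 → 13:41 UTC.
Add 5 hours and 32 minutes layover in Suva → 19:13 UTC.
Add 3 hours 26 minutes leg 3 → 22:39 UTC.
Add 3 hours 12 minutes layover in Thornfield → 01:51 UTC (Jan 12).
Add 1 hour and 25 minutes leg 4 → 03:16 UTC.
Singapore is UTC+8:00, so local arrival = 03:16 + 8:00 = 11:16 on Jan 12.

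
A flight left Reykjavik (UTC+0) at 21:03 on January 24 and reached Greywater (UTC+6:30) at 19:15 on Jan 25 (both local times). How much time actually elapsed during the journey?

Greywater is 6:30 ahead of Reykjavik.
Clock-face elapsed time (ignoring zones) is 22 hours 12 minutes.
Actual elapsed = 22 hours 12 minutes − 6:30 = 15 hours 42 minutes.

15 hours 42 minutes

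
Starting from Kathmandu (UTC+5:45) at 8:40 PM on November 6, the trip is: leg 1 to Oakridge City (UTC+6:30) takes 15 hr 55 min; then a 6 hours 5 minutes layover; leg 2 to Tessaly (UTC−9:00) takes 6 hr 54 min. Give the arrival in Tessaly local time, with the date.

10:49 AM on Nov 7

Convert departure to UTC: 8:40 PM − 5:45 = 2:55 PM UTC on Nov 6.
Add 15 hours 55 minutes leg 1 → 6:50 AM UTC (Nov 7).
Add 6 hours 5 minutes layover in Oakridge City → 12:55 PM UTC.
Add 6 hours and 54 minutes leg 2 → 7:49 PM UTC.
Tessaly is UTC−9:00, so local arrival = 7:49 PM − 9:00 = 10:49 AM on Nov 7.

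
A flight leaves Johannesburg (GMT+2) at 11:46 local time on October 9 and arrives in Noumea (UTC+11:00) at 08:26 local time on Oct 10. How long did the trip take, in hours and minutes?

11 hours 40 minutes

Departure in UTC: 11:46 − 2:00 = 09:46 on Oct 9.
Arrival in UTC: 08:26 − 11:00 = 21:26 on Oct 9.
Elapsed = 21:26 − 09:46 = 11 hours 40 minutes.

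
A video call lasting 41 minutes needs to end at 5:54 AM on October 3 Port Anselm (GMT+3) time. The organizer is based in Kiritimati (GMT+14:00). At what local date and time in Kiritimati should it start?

Target end time in UTC: 5:54 AM − 3:00 = 2:54 AM on Oct 3.
Subtract 41 minutes → start 2:13 AM UTC on Oct 3.
Kiritimati is UTC+14:00: 2:13 AM + 14:00 = 4:13 PM on Oct 3.

4:13 PM on Oct 3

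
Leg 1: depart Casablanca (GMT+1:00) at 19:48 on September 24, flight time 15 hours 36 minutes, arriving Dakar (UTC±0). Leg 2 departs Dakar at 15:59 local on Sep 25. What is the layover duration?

5 hours 35 minutes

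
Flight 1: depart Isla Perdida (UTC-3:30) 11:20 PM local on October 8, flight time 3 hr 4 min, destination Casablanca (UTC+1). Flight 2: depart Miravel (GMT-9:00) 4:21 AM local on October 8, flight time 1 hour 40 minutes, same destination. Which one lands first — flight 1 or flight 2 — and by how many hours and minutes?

the second, by 14 hours 53 minutes

Flight 1 in UTC: 11:20 PM + 3:30 = 2:50 AM on Oct 9.
+3 hours and 4 minutes → arrive 5:54 AM UTC on Oct 9.
Flight 2 in UTC: 4:21 AM + 9:00 = 1:21 PM on Oct 8.
+1 hour and 40 minutes → arrive 3:01 PM UTC on Oct 8.
Flight 2 lands earlier by 14 hours 53 minutes.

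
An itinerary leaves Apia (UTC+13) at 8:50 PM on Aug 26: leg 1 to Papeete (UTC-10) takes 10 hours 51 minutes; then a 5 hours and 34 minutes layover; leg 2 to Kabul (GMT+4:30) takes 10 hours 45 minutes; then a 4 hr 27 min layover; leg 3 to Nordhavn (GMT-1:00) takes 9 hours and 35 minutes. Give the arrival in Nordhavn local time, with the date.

12:02 AM on Aug 28

Convert departure to UTC: 8:50 PM − 13:00 = 7:50 AM UTC on Aug 26.
Add 10 hours and 51 minutes leg 1 → 6:41 PM UTC.
Add 5 hours 34 minutes layover in Papeete → 12:15 AM UTC (Aug 27).
Add 10 hours 45 minutes leg 2 → 11:00 AM UTC.
Add 4 hours 27 minutes layover in Kabul → 3:27 PM UTC.
Add 9 hours and 35 minutes leg 3 → 1:02 AM UTC (Aug 28).
Nordhavn is UTC−1:00, so local arrival = 1:02 AM − 1:00 = 12:02 AM on Aug 28.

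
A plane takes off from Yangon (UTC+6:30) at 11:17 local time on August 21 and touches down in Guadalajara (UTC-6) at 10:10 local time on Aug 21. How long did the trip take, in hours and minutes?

Guadalajara is 12:30 behind Yangon.
Clock-face elapsed time (ignoring zones) is −1 hour 7 minutes.
Actual elapsed = −1 hour 7 minutes + 12:30 = 11 hours 23 minutes.

11 hours 23 minutes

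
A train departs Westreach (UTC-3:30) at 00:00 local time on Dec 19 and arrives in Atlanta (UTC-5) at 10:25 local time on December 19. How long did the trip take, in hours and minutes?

11 hours 55 minutes

Departure in UTC: 00:00 + 3:30 = 03:30 on Dec 19.
Arrival in UTC: 10:25 + 5:00 = 15:25 on Dec 19.
Elapsed = 15:25 − 03:30 = 11 hours 55 minutes.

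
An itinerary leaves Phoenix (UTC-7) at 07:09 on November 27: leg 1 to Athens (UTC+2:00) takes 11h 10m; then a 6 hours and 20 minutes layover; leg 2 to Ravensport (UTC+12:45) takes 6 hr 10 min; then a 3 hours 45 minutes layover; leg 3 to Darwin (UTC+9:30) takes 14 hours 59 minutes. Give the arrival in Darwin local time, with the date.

Convert departure to UTC: 07:09 + 7:00 = 14:09 UTC on Nov 27.
Add 11 hours and 10 minutes leg 1 → 01:19 UTC (Nov 28).
Add 6 hours and 20 minutes layover in Athens → 07:39 UTC.
Add 6 hours 10 minutes leg 2 → 13:49 UTC.
Add 3 hours 45 minutes layover in Ravensport → 17:34 UTC.
Add 14 hours 59 minutes leg 3 → 08:33 UTC (Nov 29).
Darwin is UTC+9:30, so local arrival = 08:33 + 9:30 = 18:03 on Nov 29.

18:03 on November 29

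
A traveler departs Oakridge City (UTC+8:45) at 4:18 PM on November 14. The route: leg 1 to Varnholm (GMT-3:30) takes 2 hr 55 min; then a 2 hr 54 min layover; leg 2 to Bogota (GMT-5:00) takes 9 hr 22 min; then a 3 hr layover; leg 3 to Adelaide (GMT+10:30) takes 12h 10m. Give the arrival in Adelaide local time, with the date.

Convert departure to UTC: 4:18 PM − 8:45 = 7:33 AM UTC on Nov 14.
Add 2 hours 55 minutes leg 1 → 10:28 AM UTC.
Add 2 hours and 54 minutes layover in Varnholm → 1:22 PM UTC.
Add 9 hours 22 minutes leg 2 → 10:44 PM UTC.
Add 3 hours layover in Bogota → 1:44 AM UTC (Nov 15).
Add 12 hours 10 minutes leg 3 → 1:54 PM UTC.
Adelaide is UTC+10:30, so local arrival = 1:54 PM + 10:30 = 12:24 AM on Nov 16.

12:24 AM on Nov 16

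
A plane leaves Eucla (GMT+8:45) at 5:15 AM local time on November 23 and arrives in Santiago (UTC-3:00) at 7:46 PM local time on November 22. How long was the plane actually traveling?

2 hours 16 minutes

Departure in UTC: 5:15 AM − 8:45 = 8:30 PM on Nov 22.
Arrival in UTC: 7:46 PM + 3:00 = 10:46 PM on Nov 22.
Elapsed = 10:46 PM − 8:30 PM = 2 hours 16 minutes.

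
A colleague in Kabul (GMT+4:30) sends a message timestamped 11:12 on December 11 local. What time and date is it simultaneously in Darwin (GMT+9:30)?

Darwin is 5:00 ahead of Kabul.
Shift by the zone difference: 11:12 + 5:00 = 16:12 on Dec 11 in Darwin.

16:12 on Dec 11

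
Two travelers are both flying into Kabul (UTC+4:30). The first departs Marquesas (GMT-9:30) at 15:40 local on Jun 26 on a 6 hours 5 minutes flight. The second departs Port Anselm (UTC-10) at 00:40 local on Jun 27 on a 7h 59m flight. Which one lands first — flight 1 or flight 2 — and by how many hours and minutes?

Flight 1 in UTC: 15:40 + 9:30 = 01:10 on Jun 27.
+6 hours 5 minutes → arrive 07:15 UTC on Jun 27.
Flight 2 in UTC: 00:40 + 10:00 = 10:40 on Jun 27.
+7 hours 59 minutes → arrive 18:39 UTC on Jun 27.
Flight 1 lands earlier by 11 hours 24 minutes.

the first, by 11 hours 24 minutes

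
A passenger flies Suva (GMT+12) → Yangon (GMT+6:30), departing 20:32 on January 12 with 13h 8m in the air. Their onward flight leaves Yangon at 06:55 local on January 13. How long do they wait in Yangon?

Convert departure to UTC: 20:32 − 12:00 = 08:32 UTC on Jan 12.
Add 13 hours 8 minutes flight time → 21:40 UTC.
Yangon is UTC+6:30, so local arrival = 21:40 + 6:30 = 04:10 on Jan 13.
Layover = 06:55 − 04:10 = 2 hours 45 minutes.

2 hours 45 minutes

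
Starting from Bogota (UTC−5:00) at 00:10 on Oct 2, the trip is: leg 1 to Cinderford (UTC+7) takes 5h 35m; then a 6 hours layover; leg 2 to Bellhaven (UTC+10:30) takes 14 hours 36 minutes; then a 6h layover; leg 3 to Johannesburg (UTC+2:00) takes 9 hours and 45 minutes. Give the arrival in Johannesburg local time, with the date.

01:06 on October 4

Convert departure to UTC: 00:10 + 5:00 = 05:10 UTC on Oct 2.
Add 5 hours and 35 minutes leg 1 → 10:45 UTC.
Add 6 hours layover in Cinderford → 16:45 UTC.
Add 14 hours 36 minutes leg 2 → 07:21 UTC (Oct 3).
Add 6 hours layover in Bellhaven → 13:21 UTC.
Add 9 hours 45 minutes leg 3 → 23:06 UTC.
Johannesburg is UTC+2:00, so local arrival = 23:06 + 2:00 = 01:06 on Oct 4.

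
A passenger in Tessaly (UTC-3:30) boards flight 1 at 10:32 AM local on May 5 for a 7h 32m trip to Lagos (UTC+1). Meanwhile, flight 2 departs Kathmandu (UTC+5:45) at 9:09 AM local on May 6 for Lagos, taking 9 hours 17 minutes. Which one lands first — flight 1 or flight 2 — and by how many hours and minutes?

the first, by 15 hours 7 minutes

Flight 1 in UTC: 10:32 AM + 3:30 = 2:02 PM on May 5.
+7 hours and 32 minutes → arrive 9:34 PM UTC on May 5.
Flight 2 in UTC: 9:09 AM − 5:45 = 3:24 AM on May 6.
+9 hours 17 minutes → arrive 12:41 PM UTC on May 6.
Flight 1 lands earlier by 15 hours 7 minutes.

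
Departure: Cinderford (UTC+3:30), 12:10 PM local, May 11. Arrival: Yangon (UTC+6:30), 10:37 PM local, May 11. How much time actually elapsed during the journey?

7 hours 27 minutes

Departure in UTC: 12:10 PM − 3:30 = 8:40 AM on May 11.
Arrival in UTC: 10:37 PM − 6:30 = 4:07 PM on May 11.
Elapsed = 4:07 PM − 8:40 AM = 7 hours 27 minutes.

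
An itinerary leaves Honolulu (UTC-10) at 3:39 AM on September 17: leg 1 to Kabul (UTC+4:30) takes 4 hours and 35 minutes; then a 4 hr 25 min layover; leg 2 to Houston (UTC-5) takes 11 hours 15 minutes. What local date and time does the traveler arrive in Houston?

4:54 AM on September 18

Convert departure to UTC: 3:39 AM + 10:00 = 1:39 PM UTC on Sep 17.
Add 4 hours 35 minutes leg 1 → 6:14 PM UTC.
Add 4 hours 25 minutes layover in Kabul → 10:39 PM UTC.
Add 11 hours and 15 minutes leg 2 → 9:54 AM UTC (Sep 18).
Houston is UTC−5:00, so local arrival = 9:54 AM − 5:00 = 4:54 AM on Sep 18.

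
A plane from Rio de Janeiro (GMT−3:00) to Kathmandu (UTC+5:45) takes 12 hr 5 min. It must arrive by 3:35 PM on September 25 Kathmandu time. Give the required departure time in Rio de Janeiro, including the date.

6:45 PM on Sep 24

Target arrival in UTC: 3:35 PM − 5:45 = 9:50 AM on Sep 25.
Subtract 12 hours 5 minutes → departure 9:45 PM UTC on Sep 24.
Rio de Janeiro is UTC−3:00: 9:45 PM − 3:00 = 6:45 PM on Sep 24.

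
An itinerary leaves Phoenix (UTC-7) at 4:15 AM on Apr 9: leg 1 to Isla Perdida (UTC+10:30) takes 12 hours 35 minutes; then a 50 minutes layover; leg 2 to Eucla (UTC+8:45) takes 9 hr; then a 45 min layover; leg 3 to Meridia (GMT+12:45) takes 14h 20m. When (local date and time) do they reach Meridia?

Convert departure to UTC: 4:15 AM + 7:00 = 11:15 AM UTC on Apr 9.
Add 12 hours and 35 minutes leg 1 → 11:50 PM UTC.
Add 50 minutes layover in Isla Perdida → 12:40 AM UTC (Apr 10).
Add 9 hours leg 2 → 9:40 AM UTC.
Add 45 minutes layover in Eucla → 10:25 AM UTC.
Add 14 hours and 20 minutes leg 3 → 12:45 AM UTC (Apr 11).
Meridia is UTC+12:45, so local arrival = 12:45 AM + 12:45 = 1:30 PM on Apr 11.

1:30 PM on Apr 11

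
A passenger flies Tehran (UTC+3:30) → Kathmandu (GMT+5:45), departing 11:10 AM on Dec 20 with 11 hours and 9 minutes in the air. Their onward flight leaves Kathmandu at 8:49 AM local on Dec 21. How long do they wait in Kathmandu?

8 hours 15 minutes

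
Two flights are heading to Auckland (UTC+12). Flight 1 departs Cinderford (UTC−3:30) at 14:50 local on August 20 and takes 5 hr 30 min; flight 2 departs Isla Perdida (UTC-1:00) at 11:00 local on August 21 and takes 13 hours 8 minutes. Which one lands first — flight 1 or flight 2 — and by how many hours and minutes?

Flight 1 in UTC: 14:50 + 3:30 = 18:20 on Aug 20.
+5 hours 30 minutes → arrive 23:50 UTC on Aug 20.
Flight 2 in UTC: 11:00 + 1:00 = 12:00 on Aug 21.
+13 hours and 8 minutes → arrive 01:08 UTC on Aug 22.
Flight 1 lands earlier by 25 hours 18 minutes.

the first, by 25 hours 18 minutes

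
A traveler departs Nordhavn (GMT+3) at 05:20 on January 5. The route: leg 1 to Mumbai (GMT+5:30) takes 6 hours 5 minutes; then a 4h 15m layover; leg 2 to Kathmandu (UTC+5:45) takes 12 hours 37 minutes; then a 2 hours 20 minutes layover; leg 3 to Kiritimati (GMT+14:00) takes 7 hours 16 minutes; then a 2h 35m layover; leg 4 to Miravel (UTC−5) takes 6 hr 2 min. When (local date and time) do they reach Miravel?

14:30 on Jan 6

Convert departure to UTC: 05:20 − 3:00 = 02:20 UTC on Jan 5.
Add 6 hours 5 minutes leg 1 → 08:25 UTC.
Add 4 hours 15 minutes layover in Mumbai → 12:40 UTC.
Add 12 hours 37 minutes leg 2 → 01:17 UTC (Jan 6).
Add 2 hours 20 minutes layover in Kathmandu → 03:37 UTC.
Add 7 hours and 16 minutes leg 3 → 10:53 UTC.
Add 2 hours and 35 minutes layover in Kiritimati → 13:28 UTC.
Add 6 hours 2 minutes leg 4 → 19:30 UTC.
Miravel is UTC−5:00, so local arrival = 19:30 − 5:00 = 14:30 on Jan 6.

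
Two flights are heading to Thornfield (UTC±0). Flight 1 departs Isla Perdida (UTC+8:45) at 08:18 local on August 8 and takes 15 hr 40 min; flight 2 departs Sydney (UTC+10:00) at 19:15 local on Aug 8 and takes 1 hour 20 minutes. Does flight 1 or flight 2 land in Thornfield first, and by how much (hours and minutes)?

Flight 1 in UTC: 08:18 − 8:45 = 23:33 on Aug 7.
+15 hours 40 minutes → arrive 15:13 UTC on Aug 8.
Flight 2 in UTC: 19:15 − 10:00 = 09:15 on Aug 8.
+1 hour and 20 minutes → arrive 10:35 UTC on Aug 8.
Flight 2 lands earlier by 4 hours 38 minutes.

the second, by 4 hours 38 minutes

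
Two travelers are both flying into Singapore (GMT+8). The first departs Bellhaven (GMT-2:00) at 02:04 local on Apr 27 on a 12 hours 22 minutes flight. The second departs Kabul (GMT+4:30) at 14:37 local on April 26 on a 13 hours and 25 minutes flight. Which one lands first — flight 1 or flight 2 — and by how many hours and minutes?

the second, by 16 hours 54 minutes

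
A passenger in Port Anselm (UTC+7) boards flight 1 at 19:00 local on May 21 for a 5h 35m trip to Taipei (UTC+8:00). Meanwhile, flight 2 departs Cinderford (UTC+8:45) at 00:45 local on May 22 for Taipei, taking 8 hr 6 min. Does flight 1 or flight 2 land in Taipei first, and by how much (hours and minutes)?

Flight 1 in UTC: 19:00 − 7:00 = 12:00 on May 21.
+5 hours and 35 minutes → arrive 17:35 UTC on May 21.
Flight 2 in UTC: 00:45 − 8:45 = 16:00 on May 21.
+8 hours 6 minutes → arrive 00:06 UTC on May 22.
Flight 1 lands earlier by 6 hours 31 minutes.

the first, by 6 hours 31 minutes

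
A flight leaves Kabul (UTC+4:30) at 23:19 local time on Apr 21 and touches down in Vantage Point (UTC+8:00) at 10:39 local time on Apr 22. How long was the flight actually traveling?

Departure in UTC: 23:19 − 4:30 = 18:49 on Apr 21.
Arrival in UTC: 10:39 − 8:00 = 02:39 on Apr 22.
Elapsed = 02:39 − 18:49 (+1 day) = 7 hours 50 minutes.

7 hours 50 minutes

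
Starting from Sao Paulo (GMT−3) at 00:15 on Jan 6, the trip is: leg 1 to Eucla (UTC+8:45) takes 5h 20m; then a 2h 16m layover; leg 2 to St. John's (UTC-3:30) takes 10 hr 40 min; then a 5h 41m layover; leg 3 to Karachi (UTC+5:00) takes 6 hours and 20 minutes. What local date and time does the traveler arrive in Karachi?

Convert departure to UTC: 00:15 + 3:00 = 03:15 UTC on Jan 6.
Add 5 hours and 20 minutes leg 1 → 08:35 UTC.
Add 2 hours and 16 minutes layover in Eucla → 10:51 UTC.
Add 10 hours 40 minutes leg 2 → 21:31 UTC.
Add 5 hours and 41 minutes layover in St. John's → 03:12 UTC (Jan 7).
Add 6 hours 20 minutes leg 3 → 09:32 UTC.
Karachi is UTC+5:00, so local arrival = 09:32 + 5:00 = 14:32 on Jan 7.

14:32 on January 7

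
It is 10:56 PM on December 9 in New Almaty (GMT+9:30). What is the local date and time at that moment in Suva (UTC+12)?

Suva is 2:30 ahead of New Almaty.
Shift by the zone difference: 10:56 PM + 2:30 = 1:26 AM on Dec 10 in Suva.

1:26 AM on Dec 10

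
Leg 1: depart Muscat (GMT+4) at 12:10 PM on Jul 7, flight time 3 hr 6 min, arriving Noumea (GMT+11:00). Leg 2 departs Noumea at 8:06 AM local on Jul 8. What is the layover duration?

9 hours 50 minutes

Convert departure to UTC: 12:10 PM − 4:00 = 8:10 AM UTC on Jul 7.
Add 3 hours 6 minutes flight time → 11:16 AM UTC.
Noumea is UTC+11:00, so local arrival = 11:16 AM + 11:00 = 10:16 PM on Jul 7.
Layover = 8:06 AM − 10:16 PM (+1 day) = 9 hours 50 minutes.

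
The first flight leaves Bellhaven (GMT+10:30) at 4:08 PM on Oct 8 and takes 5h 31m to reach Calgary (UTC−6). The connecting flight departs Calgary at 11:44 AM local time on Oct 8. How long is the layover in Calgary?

6 hours 35 minutes

Convert departure to UTC: 4:08 PM − 10:30 = 5:38 AM UTC on Oct 8.
Add 5 hours 31 minutes flight time → 11:09 AM UTC.
Calgary is UTC−6:00, so local arrival = 11:09 AM − 6:00 = 5:09 AM on Oct 8.
Layover = 11:44 AM − 5:09 AM = 6 hours 35 minutes.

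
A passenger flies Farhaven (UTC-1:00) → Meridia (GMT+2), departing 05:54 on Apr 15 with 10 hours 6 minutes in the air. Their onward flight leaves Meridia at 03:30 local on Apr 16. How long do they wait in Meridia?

Convert departure to UTC: 05:54 + 1:00 = 06:54 UTC on Apr 15.
Add 10 hours and 6 minutes flight time → 17:00 UTC.
Meridia is UTC+2:00, so local arrival = 17:00 + 2:00 = 19:00 on Apr 15.
Layover = 03:30 − 19:00 (+1 day) = 8 hours 30 minutes.

8 hours 30 minutes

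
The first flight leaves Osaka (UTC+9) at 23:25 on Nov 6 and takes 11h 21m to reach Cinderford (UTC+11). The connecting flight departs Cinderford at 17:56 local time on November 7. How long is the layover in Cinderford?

Convert departure to UTC: 23:25 − 9:00 = 14:25 UTC on Nov 6.
Add 11 hours and 21 minutes flight time → 01:46 UTC (Nov 7).
Cinderford is UTC+11:00, so local arrival = 01:46 + 11:00 = 12:46 on Nov 7.
Layover = 17:56 − 12:46 = 5 hours 10 minutes.

5 hours 10 minutes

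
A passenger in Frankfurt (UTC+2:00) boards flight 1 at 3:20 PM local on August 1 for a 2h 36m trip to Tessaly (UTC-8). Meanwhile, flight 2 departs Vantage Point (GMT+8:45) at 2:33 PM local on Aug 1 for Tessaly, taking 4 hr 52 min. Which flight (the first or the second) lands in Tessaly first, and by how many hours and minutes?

the second, by 5 hours 16 minutes

Flight 1 in UTC: 3:20 PM − 2:00 = 1:20 PM on Aug 1.
+2 hours and 36 minutes → arrive 3:56 PM UTC on Aug 1.
Flight 2 in UTC: 2:33 PM − 8:45 = 5:48 AM on Aug 1.
+4 hours and 52 minutes → arrive 10:40 AM UTC on Aug 1.
Flight 2 lands earlier by 5 hours 16 minutes.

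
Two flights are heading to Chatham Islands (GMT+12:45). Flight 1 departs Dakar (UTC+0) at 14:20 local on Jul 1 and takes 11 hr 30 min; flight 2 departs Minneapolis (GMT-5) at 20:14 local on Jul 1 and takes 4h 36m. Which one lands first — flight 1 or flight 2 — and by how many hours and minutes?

the first, by 4 hours

Flight 1 departs at 14:20 UTC (Jul 1).
+11 hours and 30 minutes → arrive 01:50 UTC on Jul 2.
Flight 2 in UTC: 20:14 + 5:00 = 01:14 on Jul 2.
+4 hours 36 minutes → arrive 05:50 UTC on Jul 2.
Flight 1 lands earlier by 4 hours.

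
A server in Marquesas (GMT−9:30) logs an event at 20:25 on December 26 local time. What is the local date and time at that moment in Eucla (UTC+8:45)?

14:40 on December 27

Eucla is 18:15 ahead of Marquesas.
Shift by the zone difference: 20:25 + 18:15 = 14:40 on Dec 27 in Eucla.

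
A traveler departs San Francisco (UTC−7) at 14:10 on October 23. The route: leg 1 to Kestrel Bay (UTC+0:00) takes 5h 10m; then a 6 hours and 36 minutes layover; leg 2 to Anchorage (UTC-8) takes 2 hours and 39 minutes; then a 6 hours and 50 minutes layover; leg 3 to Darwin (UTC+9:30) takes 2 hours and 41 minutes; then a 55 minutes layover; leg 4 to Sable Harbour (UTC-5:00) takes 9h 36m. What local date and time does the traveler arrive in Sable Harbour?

Convert departure to UTC: 14:10 + 7:00 = 21:10 UTC on Oct 23.
Add 5 hours and 10 minutes leg 1 → 02:20 UTC (Oct 24).
Add 6 hours 36 minutes layover in Kestrel Bay → 08:56 UTC.
Add 2 hours and 39 minutes leg 2 → 11:35 UTC.
Add 6 hours and 50 minutes layover in Anchorage → 18:25 UTC.
Add 2 hours and 41 minutes leg 3 → 21:06 UTC.
Add 55 minutes layover in Darwin → 22:01 UTC.
Add 9 hours and 36 minutes leg 4 → 07:37 UTC (Oct 25).
Sable Harbour is UTC−5:00, so local arrival = 07:37 − 5:00 = 02:37 on Oct 25.

02:37 on October 25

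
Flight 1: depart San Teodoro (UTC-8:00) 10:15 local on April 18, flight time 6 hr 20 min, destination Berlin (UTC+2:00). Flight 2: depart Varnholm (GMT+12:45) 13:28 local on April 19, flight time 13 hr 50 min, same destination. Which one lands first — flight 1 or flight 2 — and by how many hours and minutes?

the first, by 13 hours 58 minutes

Flight 1 in UTC: 10:15 + 8:00 = 18:15 on Apr 18.
+6 hours 20 minutes → arrive 00:35 UTC on Apr 19.
Flight 2 in UTC: 13:28 − 12:45 = 00:43 on Apr 19.
+13 hours 50 minutes → arrive 14:33 UTC on Apr 19.
Flight 1 lands earlier by 13 hours 58 minutes.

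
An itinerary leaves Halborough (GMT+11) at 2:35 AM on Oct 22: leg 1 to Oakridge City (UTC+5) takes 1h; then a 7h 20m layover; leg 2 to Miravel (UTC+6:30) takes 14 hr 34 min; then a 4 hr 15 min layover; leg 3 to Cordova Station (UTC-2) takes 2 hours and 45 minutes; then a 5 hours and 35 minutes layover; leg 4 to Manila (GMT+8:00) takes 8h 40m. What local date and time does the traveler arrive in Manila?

7:44 PM on Oct 23

Convert departure to UTC: 2:35 AM − 11:00 = 3:35 PM UTC on Oct 21.
Add 1 hour leg 1 → 4:35 PM UTC.
Add 7 hours and 20 minutes layover in Oakridge City → 11:55 PM UTC.
Add 14 hours and 34 minutes leg 2 → 2:29 PM UTC (Oct 22).
Add 4 hours and 15 minutes layover in Miravel → 6:44 PM UTC.
Add 2 hours 45 minutes leg 3 → 9:29 PM UTC.
Add 5 hours 35 minutes layover in Cordova Station → 3:04 AM UTC (Oct 23).
Add 8 hours and 40 minutes leg 4 → 11:44 AM UTC.
Manila is UTC+8:00, so local arrival = 11:44 AM + 8:00 = 7:44 PM on Oct 23.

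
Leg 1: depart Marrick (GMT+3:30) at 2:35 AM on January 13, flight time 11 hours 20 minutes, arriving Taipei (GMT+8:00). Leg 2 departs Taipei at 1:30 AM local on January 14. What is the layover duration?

7 hours 5 minutes

Convert departure to UTC: 2:35 AM − 3:30 = 11:05 PM UTC on Jan 12.
Add 11 hours and 20 minutes flight time → 10:25 AM UTC (Jan 13).
Taipei is UTC+8:00, so local arrival = 10:25 AM + 8:00 = 6:25 PM on Jan 13.
Layover = 1:30 AM − 6:25 PM (+1 day) = 7 hours 5 minutes.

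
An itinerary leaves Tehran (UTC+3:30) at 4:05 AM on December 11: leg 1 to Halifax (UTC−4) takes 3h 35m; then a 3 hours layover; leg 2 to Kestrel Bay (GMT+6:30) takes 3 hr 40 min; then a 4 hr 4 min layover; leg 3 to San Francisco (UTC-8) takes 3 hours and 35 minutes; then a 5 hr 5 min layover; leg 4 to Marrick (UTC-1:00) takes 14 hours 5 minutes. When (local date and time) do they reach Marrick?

Convert departure to UTC: 4:05 AM − 3:30 = 12:35 AM UTC on Dec 11.
Add 3 hours 35 minutes leg 1 → 4:10 AM UTC.
Add 3 hours layover in Halifax → 7:10 AM UTC.
Add 3 hours 40 minutes leg 2 → 10:50 AM UTC.
Add 4 hours 4 minutes layover in Kestrel Bay → 2:54 PM UTC.
Add 3 hours and 35 minutes leg 3 → 6:29 PM UTC.
Add 5 hours and 5 minutes layover in San Francisco → 11:34 PM UTC.
Add 14 hours 5 minutes leg 4 → 1:39 PM UTC (Dec 12).
Marrick is UTC−1:00, so local arrival = 1:39 PM − 1:00 = 12:39 PM on Dec 12.

12:39 PM on December 12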